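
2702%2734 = 2702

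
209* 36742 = 7679078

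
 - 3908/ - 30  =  130 + 4/15  =  130.27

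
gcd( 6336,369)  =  9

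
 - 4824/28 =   -  173+5/7 = -172.29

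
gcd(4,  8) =4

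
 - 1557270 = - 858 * 1815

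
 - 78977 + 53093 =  - 25884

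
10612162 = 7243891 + 3368271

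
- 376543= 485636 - 862179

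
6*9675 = 58050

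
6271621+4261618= 10533239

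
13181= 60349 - 47168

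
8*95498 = 763984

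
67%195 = 67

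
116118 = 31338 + 84780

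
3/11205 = 1/3735 = 0.00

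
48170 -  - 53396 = 101566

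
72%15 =12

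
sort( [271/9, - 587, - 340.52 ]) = [ - 587, - 340.52, 271/9]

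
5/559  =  5/559 = 0.01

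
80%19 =4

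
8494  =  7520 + 974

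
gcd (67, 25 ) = 1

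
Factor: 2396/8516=599/2129 = 599^1*2129^( - 1)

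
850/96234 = 425/48117 = 0.01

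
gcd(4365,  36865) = 5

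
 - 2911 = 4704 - 7615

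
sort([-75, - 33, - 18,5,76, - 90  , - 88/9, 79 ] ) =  [ - 90, - 75, - 33, - 18, - 88/9,5, 76, 79]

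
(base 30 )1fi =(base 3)1212200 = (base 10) 1368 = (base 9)1780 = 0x558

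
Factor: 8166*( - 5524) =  - 2^3*3^1*1361^1 * 1381^1 = - 45108984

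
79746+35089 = 114835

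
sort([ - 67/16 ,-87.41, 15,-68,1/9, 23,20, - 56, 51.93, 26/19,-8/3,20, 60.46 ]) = [-87.41,-68, - 56,  -  67/16,-8/3, 1/9, 26/19, 15 , 20, 20,23,  51.93, 60.46] 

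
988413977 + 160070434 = 1148484411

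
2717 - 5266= - 2549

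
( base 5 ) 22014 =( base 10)1509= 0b10111100101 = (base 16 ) 5E5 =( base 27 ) 21O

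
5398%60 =58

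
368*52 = 19136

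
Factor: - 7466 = - 2^1*3733^1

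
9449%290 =169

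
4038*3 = 12114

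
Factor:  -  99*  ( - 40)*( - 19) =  - 75240 = - 2^3*3^2*5^1 *11^1* 19^1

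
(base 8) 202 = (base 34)3s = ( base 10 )130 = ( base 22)5K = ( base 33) 3v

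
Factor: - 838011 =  - 3^1*279337^1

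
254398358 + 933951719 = 1188350077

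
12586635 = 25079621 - 12492986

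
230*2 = 460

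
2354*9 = 21186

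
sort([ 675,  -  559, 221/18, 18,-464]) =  [  -  559,-464, 221/18, 18, 675 ] 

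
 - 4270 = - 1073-3197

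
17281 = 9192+8089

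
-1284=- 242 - 1042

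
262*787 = 206194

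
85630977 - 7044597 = 78586380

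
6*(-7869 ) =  - 47214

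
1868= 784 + 1084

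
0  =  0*95854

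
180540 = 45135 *4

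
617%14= 1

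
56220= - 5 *( - 11244) 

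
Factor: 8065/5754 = 2^(-1)*3^(-1)*5^1*7^(-1)*137^( - 1)*1613^1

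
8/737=8/737 = 0.01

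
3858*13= 50154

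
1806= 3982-2176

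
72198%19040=15078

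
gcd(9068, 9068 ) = 9068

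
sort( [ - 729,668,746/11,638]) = [  -  729,746/11,638,668 ]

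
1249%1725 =1249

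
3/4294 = 3/4294 = 0.00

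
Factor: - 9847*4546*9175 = -410713938850 = - 2^1*5^2*43^1*229^1*367^1*2273^1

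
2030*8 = 16240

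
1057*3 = 3171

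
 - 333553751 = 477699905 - 811253656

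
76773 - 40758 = 36015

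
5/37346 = 5/37346 = 0.00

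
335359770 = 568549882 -233190112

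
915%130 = 5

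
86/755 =86/755 = 0.11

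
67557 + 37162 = 104719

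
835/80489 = 835/80489 = 0.01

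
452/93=4 + 80/93=4.86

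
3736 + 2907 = 6643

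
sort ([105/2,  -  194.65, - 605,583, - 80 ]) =[ - 605, - 194.65 ,  -  80, 105/2,  583 ]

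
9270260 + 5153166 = 14423426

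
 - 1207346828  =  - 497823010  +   - 709523818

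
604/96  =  6 + 7/24  =  6.29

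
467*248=115816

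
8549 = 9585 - 1036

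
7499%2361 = 416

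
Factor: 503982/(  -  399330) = - 3^1*5^ ( - 1)*29^( - 1 )*61^1 = - 183/145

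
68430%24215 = 20000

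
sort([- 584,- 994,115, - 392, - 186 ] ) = [ - 994,-584, - 392, - 186,115 ] 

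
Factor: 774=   2^1*3^2*43^1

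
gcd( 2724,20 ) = 4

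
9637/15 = 642+7/15  =  642.47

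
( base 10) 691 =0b1010110011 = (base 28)OJ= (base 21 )1bj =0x2b3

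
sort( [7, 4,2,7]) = [ 2,  4,  7, 7]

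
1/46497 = 1/46497 = 0.00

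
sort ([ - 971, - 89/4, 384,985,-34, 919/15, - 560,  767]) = [ - 971, - 560, - 34, - 89/4, 919/15 , 384,767,985 ] 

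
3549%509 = 495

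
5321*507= 2697747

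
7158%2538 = 2082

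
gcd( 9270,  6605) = 5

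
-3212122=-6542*491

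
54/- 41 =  - 2+28/41  =  -1.32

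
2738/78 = 1369/39 = 35.10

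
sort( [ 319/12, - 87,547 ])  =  [ -87,319/12,547]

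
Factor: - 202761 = -3^2*13^1  *  1733^1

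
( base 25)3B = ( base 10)86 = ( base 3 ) 10012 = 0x56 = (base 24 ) 3e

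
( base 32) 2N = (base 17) 52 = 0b1010111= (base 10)87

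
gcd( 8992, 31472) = 4496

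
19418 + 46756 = 66174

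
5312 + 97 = 5409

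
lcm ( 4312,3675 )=323400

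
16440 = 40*411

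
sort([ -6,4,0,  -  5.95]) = [-6,-5.95,0,  4] 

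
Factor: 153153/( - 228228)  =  -51/76 =-  2^( - 2)*3^1 * 17^1*19^( - 1)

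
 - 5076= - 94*54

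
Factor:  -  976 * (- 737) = 719312 = 2^4*11^1*61^1*67^1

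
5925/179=33+18/179  =  33.10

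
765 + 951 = 1716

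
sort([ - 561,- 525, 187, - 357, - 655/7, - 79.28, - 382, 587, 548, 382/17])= [ - 561, - 525, - 382 ,  -  357 , - 655/7,-79.28 , 382/17, 187, 548, 587 ]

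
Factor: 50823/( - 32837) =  - 3^2*7^(-1)* 4691^( -1)*5647^1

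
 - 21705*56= - 1215480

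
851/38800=851/38800 = 0.02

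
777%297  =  183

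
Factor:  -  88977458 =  - 2^1*44488729^1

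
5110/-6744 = -1 + 817/3372  =  - 0.76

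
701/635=701/635 = 1.10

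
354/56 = 6  +  9/28 = 6.32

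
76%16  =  12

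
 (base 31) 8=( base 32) 8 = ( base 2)1000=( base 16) 8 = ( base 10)8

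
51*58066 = 2961366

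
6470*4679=30273130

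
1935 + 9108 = 11043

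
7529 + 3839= 11368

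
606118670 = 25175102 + 580943568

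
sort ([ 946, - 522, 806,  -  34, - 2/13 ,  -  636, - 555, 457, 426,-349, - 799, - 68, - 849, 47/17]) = [ - 849, - 799, - 636, - 555 , - 522, - 349 , - 68,  -  34, - 2/13, 47/17,426,457,806,946]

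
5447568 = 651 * 8368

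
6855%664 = 215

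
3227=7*461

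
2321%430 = 171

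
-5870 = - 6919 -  - 1049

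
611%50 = 11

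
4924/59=4924/59 = 83.46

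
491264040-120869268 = 370394772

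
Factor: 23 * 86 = 1978 = 2^1*23^1*43^1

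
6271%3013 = 245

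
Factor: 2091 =3^1*17^1*41^1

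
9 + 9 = 18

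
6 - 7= - 1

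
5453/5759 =5453/5759 = 0.95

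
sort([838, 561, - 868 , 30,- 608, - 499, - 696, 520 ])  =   [ - 868,- 696, - 608, - 499 , 30, 520, 561, 838 ]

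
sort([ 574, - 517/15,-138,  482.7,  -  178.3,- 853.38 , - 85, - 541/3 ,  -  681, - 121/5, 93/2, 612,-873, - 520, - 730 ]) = [ - 873, - 853.38, - 730, - 681,-520 , - 541/3, - 178.3, - 138, - 85, - 517/15, - 121/5,  93/2,482.7, 574,  612 ] 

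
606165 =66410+539755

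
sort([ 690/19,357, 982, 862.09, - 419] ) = [-419  ,  690/19, 357,862.09,982]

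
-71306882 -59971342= -131278224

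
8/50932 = 2/12733 = 0.00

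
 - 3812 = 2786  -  6598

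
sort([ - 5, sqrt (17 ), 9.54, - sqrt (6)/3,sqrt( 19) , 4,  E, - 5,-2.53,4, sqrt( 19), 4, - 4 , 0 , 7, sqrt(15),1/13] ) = [ - 5, - 5 , - 4,-2.53, - sqrt ( 6)/3,0,1/13, E, sqrt( 15),4, 4,4, sqrt( 17),sqrt ( 19), sqrt(19 ), 7 , 9.54]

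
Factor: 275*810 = 222750 = 2^1 * 3^4*5^3 * 11^1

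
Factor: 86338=2^1*7^2*881^1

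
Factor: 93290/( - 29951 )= - 2^1*5^1*19^1*61^( - 1) = -190/61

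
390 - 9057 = -8667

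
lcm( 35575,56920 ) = 284600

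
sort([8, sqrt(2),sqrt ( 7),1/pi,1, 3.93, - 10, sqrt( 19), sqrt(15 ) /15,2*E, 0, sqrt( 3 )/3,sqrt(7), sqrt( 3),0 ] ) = [ - 10,0, 0,  sqrt(  15 )/15,1/pi,sqrt( 3) /3,1,sqrt ( 2)  ,  sqrt( 3 ),sqrt( 7),sqrt (7),3.93,sqrt( 19 ),  2 *E,8]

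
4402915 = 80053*55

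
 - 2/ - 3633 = 2/3633= 0.00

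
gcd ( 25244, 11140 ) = 4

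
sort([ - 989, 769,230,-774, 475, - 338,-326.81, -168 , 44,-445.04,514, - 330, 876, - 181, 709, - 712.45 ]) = [- 989, - 774,-712.45, - 445.04, - 338, - 330, - 326.81,-181 , - 168, 44, 230,475, 514 , 709, 769,876] 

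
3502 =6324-2822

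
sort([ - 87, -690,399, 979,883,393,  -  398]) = [ - 690,  -  398,-87,393,399, 883,979 ] 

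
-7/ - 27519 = 7/27519 = 0.00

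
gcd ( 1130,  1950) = 10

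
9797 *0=0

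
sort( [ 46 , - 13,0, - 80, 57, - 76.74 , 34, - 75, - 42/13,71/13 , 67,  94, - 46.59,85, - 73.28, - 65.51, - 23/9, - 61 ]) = [ - 80, - 76.74, - 75, - 73.28,-65.51, - 61,  -  46.59,-13,  -  42/13, - 23/9,0,71/13, 34, 46,57 , 67,85, 94]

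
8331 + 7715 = 16046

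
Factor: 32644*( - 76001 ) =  - 2480976644 = - 2^2*8161^1*76001^1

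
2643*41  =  108363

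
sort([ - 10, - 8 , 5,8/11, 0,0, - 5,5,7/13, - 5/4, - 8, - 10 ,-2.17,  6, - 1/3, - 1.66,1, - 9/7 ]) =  [ - 10, - 10, - 8,- 8, - 5, - 2.17, - 1.66, - 9/7,-5/4,  -  1/3, 0,0,7/13,8/11,1,5, 5, 6]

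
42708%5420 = 4768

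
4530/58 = 2265/29 = 78.10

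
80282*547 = 43914254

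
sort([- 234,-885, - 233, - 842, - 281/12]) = [-885,-842, - 234,-233,-281/12]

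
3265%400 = 65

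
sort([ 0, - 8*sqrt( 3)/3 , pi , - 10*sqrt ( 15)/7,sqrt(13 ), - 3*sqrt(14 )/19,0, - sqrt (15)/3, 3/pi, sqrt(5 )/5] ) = [- 10*sqrt(15) /7 , - 8 *sqrt(  3) /3, - sqrt( 15)/3 , - 3*sqrt(14)/19, 0, 0,sqrt(5)/5,  3/pi,pi,sqrt(13 )]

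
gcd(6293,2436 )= 203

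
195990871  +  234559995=430550866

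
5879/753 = 7+608/753 = 7.81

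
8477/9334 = 8477/9334=0.91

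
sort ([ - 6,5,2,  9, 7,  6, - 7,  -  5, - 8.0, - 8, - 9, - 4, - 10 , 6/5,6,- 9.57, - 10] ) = [ - 10,-10, -9.57, - 9, - 8.0, - 8, - 7,  -  6,-5, - 4,6/5,2,5, 6,6,7 , 9] 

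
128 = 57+71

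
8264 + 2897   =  11161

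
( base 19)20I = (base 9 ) 1012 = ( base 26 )12c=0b1011100100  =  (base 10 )740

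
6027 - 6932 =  - 905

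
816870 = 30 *27229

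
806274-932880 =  - 126606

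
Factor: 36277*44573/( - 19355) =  - 1616974721/19355 = -5^( - 1)*7^(  -  2 )*29^2* 53^1*79^ (-1)*36277^1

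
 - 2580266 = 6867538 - 9447804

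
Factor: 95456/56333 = 2^5*19^1*157^1 * 56333^ (-1)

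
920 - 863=57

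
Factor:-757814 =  -2^1*149^1*2543^1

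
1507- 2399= - 892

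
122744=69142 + 53602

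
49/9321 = 49/9321 = 0.01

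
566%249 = 68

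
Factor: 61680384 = 2^8 * 3^2*19^1 * 1409^1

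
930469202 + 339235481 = 1269704683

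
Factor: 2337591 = 3^1 * 373^1*2089^1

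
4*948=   3792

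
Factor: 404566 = 2^1*17^1*73^1 * 163^1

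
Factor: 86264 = 2^3*41^1*263^1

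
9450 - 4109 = 5341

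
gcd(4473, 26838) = 4473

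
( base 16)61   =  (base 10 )97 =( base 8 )141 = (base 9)117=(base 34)2t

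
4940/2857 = 4940/2857 = 1.73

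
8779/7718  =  1 + 1061/7718 = 1.14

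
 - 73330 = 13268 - 86598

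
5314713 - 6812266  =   - 1497553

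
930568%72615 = 59188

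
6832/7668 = 1708/1917 = 0.89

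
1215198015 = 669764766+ 545433249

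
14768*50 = 738400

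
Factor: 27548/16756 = 97/59 = 59^( - 1)*97^1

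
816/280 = 2 + 32/35 =2.91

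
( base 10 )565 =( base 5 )4230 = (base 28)k5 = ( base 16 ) 235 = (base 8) 1065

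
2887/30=2887/30 = 96.23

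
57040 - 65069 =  - 8029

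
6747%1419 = 1071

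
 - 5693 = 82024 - 87717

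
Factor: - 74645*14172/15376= - 2^ ( - 2)*3^1*5^1 * 31^(-2)*1181^1*14929^1=- 264467235/3844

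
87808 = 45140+42668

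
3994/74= 53 + 36/37 =53.97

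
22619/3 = 7539 + 2/3 = 7539.67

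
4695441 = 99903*47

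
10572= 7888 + 2684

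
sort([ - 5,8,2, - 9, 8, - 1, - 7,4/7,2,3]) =[ - 9 , - 7, - 5, - 1,4/7,2,2, 3  ,  8,8]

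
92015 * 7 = 644105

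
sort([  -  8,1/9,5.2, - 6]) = [-8, - 6, 1/9,5.2]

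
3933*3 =11799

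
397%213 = 184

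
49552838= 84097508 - 34544670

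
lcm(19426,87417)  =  174834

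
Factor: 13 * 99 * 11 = 14157=3^2*11^2* 13^1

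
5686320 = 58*98040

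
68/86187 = 68/86187= 0.00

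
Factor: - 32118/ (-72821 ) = 318/721  =  2^1*3^1 * 7^( - 1 )*53^1 * 103^( - 1)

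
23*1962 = 45126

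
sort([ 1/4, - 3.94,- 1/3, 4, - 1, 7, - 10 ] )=[ - 10, - 3.94, - 1, - 1/3,1/4, 4,7]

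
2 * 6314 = 12628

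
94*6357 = 597558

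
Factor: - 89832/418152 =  - 7^( - 1)*131^(-1 )*197^1=- 197/917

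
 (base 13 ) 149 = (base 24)9E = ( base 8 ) 346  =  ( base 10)230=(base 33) 6W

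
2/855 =2/855 = 0.00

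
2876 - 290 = 2586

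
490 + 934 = 1424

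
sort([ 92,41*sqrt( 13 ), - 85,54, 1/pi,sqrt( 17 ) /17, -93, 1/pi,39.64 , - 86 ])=[ - 93,-86, - 85, sqrt( 17 ) /17 , 1/pi,1/pi,39.64, 54, 92, 41 * sqrt( 13 ) ] 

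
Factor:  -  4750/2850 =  - 5/3   =  - 3^( - 1) * 5^1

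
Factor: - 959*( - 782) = 749938 = 2^1*7^1*17^1*23^1*137^1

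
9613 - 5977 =3636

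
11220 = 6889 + 4331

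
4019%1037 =908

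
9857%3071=644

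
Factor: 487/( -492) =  - 2^(-2 ) *3^(-1 )*41^( - 1)*487^1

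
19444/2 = 9722 = 9722.00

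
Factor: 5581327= 461^1 * 12107^1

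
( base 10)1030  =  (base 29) 16F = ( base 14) 538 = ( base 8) 2006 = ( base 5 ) 13110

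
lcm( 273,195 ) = 1365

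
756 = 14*54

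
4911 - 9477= -4566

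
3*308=924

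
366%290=76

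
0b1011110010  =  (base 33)MS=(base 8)1362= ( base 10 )754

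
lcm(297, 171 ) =5643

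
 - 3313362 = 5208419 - 8521781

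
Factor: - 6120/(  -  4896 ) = 5/4 = 2^(-2 )*5^1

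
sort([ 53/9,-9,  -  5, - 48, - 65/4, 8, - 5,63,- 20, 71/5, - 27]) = [ - 48 ,-27,-20, - 65/4,  -  9,-5,-5,  53/9,8, 71/5, 63]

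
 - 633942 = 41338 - 675280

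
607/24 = 607/24=25.29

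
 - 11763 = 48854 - 60617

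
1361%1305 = 56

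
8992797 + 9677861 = 18670658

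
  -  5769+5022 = -747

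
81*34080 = 2760480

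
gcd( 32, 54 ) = 2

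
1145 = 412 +733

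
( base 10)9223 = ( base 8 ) 22007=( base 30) a7d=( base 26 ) DGJ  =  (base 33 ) 8fg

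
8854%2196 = 70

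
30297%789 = 315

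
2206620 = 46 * 47970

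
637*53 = 33761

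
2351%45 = 11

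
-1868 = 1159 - 3027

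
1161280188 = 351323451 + 809956737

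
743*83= 61669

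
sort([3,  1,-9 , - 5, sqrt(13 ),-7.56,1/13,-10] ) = [ - 10, - 9, -7.56,  -  5, 1/13,1 , 3,  sqrt( 13)] 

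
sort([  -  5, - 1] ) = [-5 , - 1 ]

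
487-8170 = - 7683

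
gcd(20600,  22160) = 40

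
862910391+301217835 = 1164128226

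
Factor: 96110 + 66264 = 2^1*19^1*4273^1 = 162374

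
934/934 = 1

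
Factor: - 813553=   -  13^1*62581^1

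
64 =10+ 54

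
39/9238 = 39/9238= 0.00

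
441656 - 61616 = 380040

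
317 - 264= 53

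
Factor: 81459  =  3^3*7^1*431^1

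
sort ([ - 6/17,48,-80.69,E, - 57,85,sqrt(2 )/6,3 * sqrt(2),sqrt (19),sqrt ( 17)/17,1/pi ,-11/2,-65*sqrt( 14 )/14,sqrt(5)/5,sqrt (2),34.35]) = [ - 80.69,-57  ,-65 *sqrt( 14)/14, - 11/2,-6/17, sqrt( 2)/6 , sqrt( 17 ) /17 , 1/pi,sqrt(5)/5, sqrt(2 ), E,3*sqrt (2),sqrt(19),34.35,  48,85]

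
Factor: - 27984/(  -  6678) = 2^3*3^(-1)*7^( - 1) * 11^1= 88/21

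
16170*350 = 5659500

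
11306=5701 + 5605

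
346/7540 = 173/3770= 0.05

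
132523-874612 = -742089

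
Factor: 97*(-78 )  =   - 2^1*3^1*13^1*97^1 = - 7566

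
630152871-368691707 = 261461164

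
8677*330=2863410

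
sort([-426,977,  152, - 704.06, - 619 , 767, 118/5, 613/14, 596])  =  [  -  704.06,-619,-426, 118/5, 613/14,152, 596, 767, 977 ] 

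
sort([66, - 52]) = [-52,66 ] 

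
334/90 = 167/45 = 3.71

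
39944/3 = 39944/3 = 13314.67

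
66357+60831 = 127188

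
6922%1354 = 152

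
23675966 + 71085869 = 94761835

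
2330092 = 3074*758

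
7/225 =7/225 = 0.03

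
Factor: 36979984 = 2^4*2311249^1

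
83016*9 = 747144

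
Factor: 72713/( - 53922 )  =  -89/66 = - 2^( - 1)*3^( - 1 )*11^(-1)*89^1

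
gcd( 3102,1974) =282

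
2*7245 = 14490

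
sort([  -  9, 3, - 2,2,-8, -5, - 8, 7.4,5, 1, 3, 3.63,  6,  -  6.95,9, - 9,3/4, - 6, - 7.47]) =[ - 9, - 9, - 8, - 8, - 7.47, - 6.95, - 6, - 5, - 2, 3/4,  1, 2, 3, 3,  3.63,5,6,7.4,9]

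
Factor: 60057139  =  6841^1* 8779^1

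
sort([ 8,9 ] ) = [8,9 ]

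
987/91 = 141/13 = 10.85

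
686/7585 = 686/7585=0.09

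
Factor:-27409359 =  - 3^1*9136453^1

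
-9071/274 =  - 34+245/274 = - 33.11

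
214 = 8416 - 8202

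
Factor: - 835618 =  - 2^1 * 7^1*17^1*3511^1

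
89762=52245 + 37517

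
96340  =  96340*1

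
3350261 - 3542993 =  - 192732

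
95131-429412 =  - 334281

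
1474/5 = 294 + 4/5 = 294.80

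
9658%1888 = 218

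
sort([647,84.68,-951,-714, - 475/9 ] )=[ - 951, - 714 ,-475/9,  84.68, 647]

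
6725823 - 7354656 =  - 628833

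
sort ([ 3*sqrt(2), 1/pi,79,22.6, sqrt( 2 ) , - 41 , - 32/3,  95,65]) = [ - 41, - 32/3 , 1/pi, sqrt( 2),3*sqrt(2), 22.6 , 65,  79,  95 ] 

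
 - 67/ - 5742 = 67/5742 = 0.01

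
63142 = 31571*2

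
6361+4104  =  10465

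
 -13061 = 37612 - 50673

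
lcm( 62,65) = 4030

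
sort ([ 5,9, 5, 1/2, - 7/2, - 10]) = [ - 10, - 7/2, 1/2, 5,5, 9] 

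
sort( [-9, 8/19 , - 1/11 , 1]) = [ - 9, - 1/11, 8/19,1] 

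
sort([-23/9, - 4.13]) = [ - 4.13 , - 23/9 ] 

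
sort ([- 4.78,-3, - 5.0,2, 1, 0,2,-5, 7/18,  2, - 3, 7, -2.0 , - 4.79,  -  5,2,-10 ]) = [-10 ,-5.0, - 5, -5, - 4.79,-4.78, - 3, - 3,  -  2.0, 0, 7/18,1,  2,  2,2, 2,7 ] 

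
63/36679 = 63/36679 = 0.00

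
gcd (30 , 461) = 1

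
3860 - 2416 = 1444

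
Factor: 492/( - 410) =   -  2^1*3^1*5^( - 1) = - 6/5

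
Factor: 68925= 3^1*  5^2*919^1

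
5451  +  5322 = 10773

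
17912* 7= 125384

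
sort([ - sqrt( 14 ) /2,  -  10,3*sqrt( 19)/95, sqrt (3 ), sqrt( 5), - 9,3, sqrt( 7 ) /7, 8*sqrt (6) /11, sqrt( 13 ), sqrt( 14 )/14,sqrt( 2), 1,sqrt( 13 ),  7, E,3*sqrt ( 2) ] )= [ - 10, - 9,- sqrt(14 )/2,3*sqrt(19) /95,sqrt(14)/14, sqrt(7 )/7,1, sqrt( 2 ) , sqrt( 3 ),8 * sqrt( 6)/11, sqrt( 5 ),E, 3, sqrt( 13),sqrt( 13) , 3*sqrt( 2), 7 ] 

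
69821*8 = 558568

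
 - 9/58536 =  - 1 + 6503/6504= - 0.00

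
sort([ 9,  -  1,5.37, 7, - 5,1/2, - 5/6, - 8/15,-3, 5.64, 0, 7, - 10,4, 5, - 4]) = [-10, - 5, -4, - 3, - 1, - 5/6, - 8/15, 0 , 1/2, 4, 5, 5.37, 5.64, 7 , 7, 9 ] 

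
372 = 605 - 233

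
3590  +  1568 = 5158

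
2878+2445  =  5323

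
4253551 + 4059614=8313165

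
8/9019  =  8/9019 = 0.00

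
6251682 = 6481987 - 230305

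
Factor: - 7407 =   -  3^2*823^1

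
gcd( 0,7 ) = 7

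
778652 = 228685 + 549967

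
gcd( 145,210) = 5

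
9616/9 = 1068 + 4/9=1068.44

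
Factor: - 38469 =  - 3^1*12823^1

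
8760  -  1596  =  7164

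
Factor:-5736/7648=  - 2^( - 2) * 3^1= -3/4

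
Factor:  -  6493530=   -2^1 *3^1*5^1*216451^1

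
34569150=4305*8030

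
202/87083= 202/87083 = 0.00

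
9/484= 9/484 = 0.02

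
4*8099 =32396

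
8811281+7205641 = 16016922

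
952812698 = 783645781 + 169166917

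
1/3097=1/3097 = 0.00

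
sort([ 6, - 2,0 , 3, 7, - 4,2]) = [-4,-2,0,2, 3,6,  7]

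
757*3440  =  2604080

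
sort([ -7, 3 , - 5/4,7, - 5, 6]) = [ - 7, - 5,- 5/4, 3, 6, 7 ] 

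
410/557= 410/557 = 0.74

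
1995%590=225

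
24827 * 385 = 9558395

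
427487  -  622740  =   - 195253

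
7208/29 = 248 + 16/29 = 248.55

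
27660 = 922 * 30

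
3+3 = 6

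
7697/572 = 7697/572 =13.46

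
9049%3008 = 25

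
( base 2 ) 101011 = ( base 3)1121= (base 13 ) 34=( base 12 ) 37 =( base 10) 43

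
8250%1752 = 1242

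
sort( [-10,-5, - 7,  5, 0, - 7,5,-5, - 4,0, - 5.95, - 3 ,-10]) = [ - 10,-10, - 7,  -  7,-5.95,-5,-5 , -4,-3, 0,0,5, 5]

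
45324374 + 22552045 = 67876419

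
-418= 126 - 544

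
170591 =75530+95061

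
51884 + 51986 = 103870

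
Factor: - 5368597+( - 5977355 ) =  - 2^5*3^1*73^1*1619^1 =-11345952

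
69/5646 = 23/1882  =  0.01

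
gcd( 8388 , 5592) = 2796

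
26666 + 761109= 787775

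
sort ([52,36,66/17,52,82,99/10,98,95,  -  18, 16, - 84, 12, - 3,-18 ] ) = [ - 84, - 18, - 18, - 3,66/17,99/10,12,16,36,52, 52, 82 , 95,98 ]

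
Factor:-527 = -17^1 *31^1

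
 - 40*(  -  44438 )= 1777520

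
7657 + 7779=15436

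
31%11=9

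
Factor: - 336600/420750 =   -  2^2*5^(  -  1)   =  - 4/5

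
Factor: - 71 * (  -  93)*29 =191487 = 3^1*29^1*31^1 * 71^1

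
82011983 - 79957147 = 2054836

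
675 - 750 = - 75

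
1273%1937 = 1273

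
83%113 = 83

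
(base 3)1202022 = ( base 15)5a2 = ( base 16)4fd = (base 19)3a4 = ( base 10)1277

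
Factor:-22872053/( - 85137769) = 53^( - 1)*167^( - 1)*9619^( - 1)*22872053^1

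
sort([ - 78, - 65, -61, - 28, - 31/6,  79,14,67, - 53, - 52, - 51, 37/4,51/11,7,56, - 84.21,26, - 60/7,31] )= [ - 84.21, - 78, - 65, - 61, - 53, - 52, - 51, - 28, - 60/7, - 31/6,51/11 , 7, 37/4,14 , 26, 31, 56, 67,79]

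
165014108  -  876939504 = -711925396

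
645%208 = 21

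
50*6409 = 320450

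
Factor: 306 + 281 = 587 = 587^1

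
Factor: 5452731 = 3^3* 201953^1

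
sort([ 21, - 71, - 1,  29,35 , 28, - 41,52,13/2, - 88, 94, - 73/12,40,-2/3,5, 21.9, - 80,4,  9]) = [ -88,-80, - 71, - 41,-73/12, - 1, - 2/3,4,  5, 13/2,9,21,  21.9, 28,29, 35, 40 , 52 , 94]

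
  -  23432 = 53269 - 76701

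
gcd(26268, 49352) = 796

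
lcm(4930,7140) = 207060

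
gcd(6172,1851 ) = 1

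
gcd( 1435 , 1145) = 5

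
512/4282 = 256/2141 = 0.12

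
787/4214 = 787/4214 = 0.19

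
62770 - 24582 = 38188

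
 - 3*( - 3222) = 9666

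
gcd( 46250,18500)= 9250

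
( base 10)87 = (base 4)1113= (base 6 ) 223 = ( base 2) 1010111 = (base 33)2L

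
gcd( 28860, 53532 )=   12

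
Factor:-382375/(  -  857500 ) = 437/980 = 2^(-2 )*5^(  -  1 ) * 7^(-2)*19^1*23^1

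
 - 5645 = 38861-44506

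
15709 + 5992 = 21701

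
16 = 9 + 7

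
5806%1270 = 726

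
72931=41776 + 31155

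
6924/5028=577/419=1.38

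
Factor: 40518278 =2^1*29^1* 698591^1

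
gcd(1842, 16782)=6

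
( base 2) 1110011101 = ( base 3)1021021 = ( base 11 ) 771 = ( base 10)925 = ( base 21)221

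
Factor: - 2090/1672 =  - 5/4  =  - 2^(- 2)* 5^1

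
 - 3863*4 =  - 15452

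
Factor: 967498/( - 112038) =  -483749/56019=- 3^(-1)*7^1*29^1*71^( - 1)*263^( - 1 ) * 2383^1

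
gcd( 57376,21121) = 1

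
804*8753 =7037412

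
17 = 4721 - 4704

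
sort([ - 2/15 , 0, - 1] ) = [ - 1, - 2/15, 0 ] 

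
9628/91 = 9628/91 = 105.80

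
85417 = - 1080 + 86497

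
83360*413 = 34427680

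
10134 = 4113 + 6021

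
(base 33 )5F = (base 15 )c0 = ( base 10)180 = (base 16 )b4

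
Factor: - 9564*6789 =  - 64929996 = - 2^2*3^2*31^1*73^1*797^1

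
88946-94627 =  -5681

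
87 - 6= 81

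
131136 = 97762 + 33374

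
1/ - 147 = - 1/147 = - 0.01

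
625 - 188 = 437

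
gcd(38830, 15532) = 7766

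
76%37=2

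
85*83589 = 7105065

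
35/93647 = 35/93647 = 0.00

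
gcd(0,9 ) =9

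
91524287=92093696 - 569409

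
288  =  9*32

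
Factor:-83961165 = -3^1*5^1*5597411^1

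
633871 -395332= 238539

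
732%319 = 94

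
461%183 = 95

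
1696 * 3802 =6448192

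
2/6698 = 1/3349 = 0.00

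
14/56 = 1/4 = 0.25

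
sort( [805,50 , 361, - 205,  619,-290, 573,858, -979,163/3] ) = [-979, - 290, -205,50,163/3, 361,573,619,  805, 858] 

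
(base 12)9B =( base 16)77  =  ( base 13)92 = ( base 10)119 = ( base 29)43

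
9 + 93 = 102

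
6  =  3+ 3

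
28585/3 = 28585/3= 9528.33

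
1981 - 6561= - 4580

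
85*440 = 37400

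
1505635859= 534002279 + 971633580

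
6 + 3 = 9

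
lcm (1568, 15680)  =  15680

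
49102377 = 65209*753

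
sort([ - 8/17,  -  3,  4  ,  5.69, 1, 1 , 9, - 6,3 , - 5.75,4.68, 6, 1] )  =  [ - 6, - 5.75, - 3, - 8/17,  1,1, 1,3 , 4, 4.68,5.69, 6, 9 ]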